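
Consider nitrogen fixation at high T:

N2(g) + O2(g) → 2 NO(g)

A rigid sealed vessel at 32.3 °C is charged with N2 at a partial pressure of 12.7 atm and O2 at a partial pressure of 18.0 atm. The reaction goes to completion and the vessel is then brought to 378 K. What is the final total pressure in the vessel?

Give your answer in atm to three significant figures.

38.0 atm

With V and T fixed, P_i ∝ n_i, so the mole ratios apply directly to partial pressures at 32.3 °C.
P(O2) required for 12.7 atm of N2 = (1/1) × 12.7 = 12.70 atm; available 18.0 atm, so N2 is limiting.
P(O2) remaining = 18.0 − (1/1) × 12.7 = 5.300 atm
P(gaseous products) = (2)/1 × 12.7 = 25.40 atm
P_total at 32.3 °C = 5.300 + 25.40 = 30.70 atm
Scaling to 378 K: P = 30.70 × 378/305.45 = 37.99 atm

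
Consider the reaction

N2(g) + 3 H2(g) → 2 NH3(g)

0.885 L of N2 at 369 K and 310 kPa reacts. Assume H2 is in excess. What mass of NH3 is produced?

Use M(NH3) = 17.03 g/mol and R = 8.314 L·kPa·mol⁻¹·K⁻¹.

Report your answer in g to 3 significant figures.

n(N2) = PV/RT = (310 × 0.885) / (8.314 × 369) = 0.08943 mol
n(NH3) = (2/1) × 0.08943 = 0.1789 mol
m(NH3) = 0.1789 × 17.03 = 3.047 g

3.05 g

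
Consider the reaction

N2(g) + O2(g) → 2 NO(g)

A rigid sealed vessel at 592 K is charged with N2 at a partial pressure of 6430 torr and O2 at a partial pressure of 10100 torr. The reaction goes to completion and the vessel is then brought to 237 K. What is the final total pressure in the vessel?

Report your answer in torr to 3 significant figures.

6620 torr

Because the vessel is rigid and T is held at 592 K, work the stoichiometry in partial pressures (P_i = n_iRT/V).
P(O2) required for 6430 torr of N2 = (1/1) × 6430 = 6430 torr; available 10100 torr, so N2 is limiting.
P(O2) remaining = 10100 − (1/1) × 6430 = 3670 torr
P(gaseous products) = (2)/1 × 6430 = 12860 torr
P_total at 592 K = 3670 + 12860 = 16530 torr
Scaling to 237 K: P = 16530 × 237/592 = 6618 torr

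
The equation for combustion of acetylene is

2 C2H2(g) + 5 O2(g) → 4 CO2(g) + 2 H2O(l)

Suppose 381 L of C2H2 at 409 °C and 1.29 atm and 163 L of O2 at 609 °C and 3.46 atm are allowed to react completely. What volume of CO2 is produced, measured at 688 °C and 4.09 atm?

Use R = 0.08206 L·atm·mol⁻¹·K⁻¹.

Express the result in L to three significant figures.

120 L

n(C2H2) = PV/RT = (1.29 × 381) / (0.08206 × 682.15) = 8.780 mol
n(O2) = PV/RT = (3.46 × 163) / (0.08206 × 882.15) = 7.791 mol
For 8.780 mol C2H2, stoichiometry requires (5/2) × 8.780 = 21.95 mol O2; 7.791 mol is available, so O2 is limiting.
n(CO2) = (4/5) × 7.791 = 6.233 mol
V(CO2) = nRT/P = 6.233 × 0.08206 × 961.15 / 4.09 = 120.2 L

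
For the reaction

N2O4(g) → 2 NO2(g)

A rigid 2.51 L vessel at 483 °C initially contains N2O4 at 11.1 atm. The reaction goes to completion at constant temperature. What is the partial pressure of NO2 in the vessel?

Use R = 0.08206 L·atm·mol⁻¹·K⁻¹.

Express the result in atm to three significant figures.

22.2 atm

n(N2O4)₀ = PV/RT = (11.1 × 2.51) / (0.08206 × 756.15) = 0.4490 mol
n(NO2) = (2/1) × 0.4490 = 0.8980 mol
P(NO2) = nRT/V = 0.8980 × 0.08206 × 756.15 / 2.51 = 22.20 atm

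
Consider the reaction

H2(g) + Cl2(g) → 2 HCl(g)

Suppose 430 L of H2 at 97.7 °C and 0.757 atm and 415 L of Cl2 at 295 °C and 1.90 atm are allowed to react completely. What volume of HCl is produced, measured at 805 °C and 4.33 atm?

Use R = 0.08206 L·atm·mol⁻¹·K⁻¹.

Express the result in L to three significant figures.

437 L

n(H2) = PV/RT = (0.757 × 430) / (0.08206 × 370.85) = 10.70 mol
n(Cl2) = PV/RT = (1.90 × 415) / (0.08206 × 568.15) = 16.91 mol
For 10.70 mol H2, stoichiometry requires (1/1) × 10.70 = 10.70 mol Cl2; 16.91 mol is available, so H2 is limiting.
n(HCl) = (2/1) × 10.70 = 21.40 mol
V(HCl) = nRT/P = 21.40 × 0.08206 × 1078.15 / 4.33 = 437.3 L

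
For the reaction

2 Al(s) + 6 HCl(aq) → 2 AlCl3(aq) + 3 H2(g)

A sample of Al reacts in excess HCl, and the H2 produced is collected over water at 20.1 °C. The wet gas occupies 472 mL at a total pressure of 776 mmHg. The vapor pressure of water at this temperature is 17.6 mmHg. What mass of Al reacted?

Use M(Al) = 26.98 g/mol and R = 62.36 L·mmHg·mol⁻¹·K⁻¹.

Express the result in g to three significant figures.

P(H2) = 776 − 17.6 = 758.4 mmHg
n(H2) = PV/RT = (758.4 × 0.4720) / (62.36 × 293.25) = 0.01957 mol
n(Al) = (2/3) × 0.01957 = 0.01305 mol
m(Al) = 0.01305 × 26.98 = 0.3521 g

0.352 g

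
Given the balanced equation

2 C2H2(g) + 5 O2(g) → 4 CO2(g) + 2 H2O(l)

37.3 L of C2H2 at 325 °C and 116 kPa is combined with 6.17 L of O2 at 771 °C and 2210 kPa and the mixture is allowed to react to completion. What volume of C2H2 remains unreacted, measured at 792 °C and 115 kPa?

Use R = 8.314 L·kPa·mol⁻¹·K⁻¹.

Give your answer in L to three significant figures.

n(C2H2) = PV/RT = (116 × 37.3) / (8.314 × 598.15) = 0.8701 mol
n(O2) = PV/RT = (2210 × 6.17) / (8.314 × 1044.15) = 1.571 mol
For 0.8701 mol C2H2, stoichiometry requires (5/2) × 0.8701 = 2.175 mol O2; 1.571 mol is available, so O2 is limiting.
n(C2H2) consumed = (2/5) × 1.571 = 0.6284 mol; remaining = 0.8701 − 0.6284 = 0.2417 mol
V(C2H2) = nRT/P = 0.2417 × 8.314 × 1065.15 / 115 = 18.61 L

18.6 L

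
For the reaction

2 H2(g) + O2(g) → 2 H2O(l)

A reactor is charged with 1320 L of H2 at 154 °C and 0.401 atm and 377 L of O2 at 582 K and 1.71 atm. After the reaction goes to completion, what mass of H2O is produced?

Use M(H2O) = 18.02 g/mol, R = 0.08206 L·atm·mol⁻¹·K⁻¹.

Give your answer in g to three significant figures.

n(H2) = PV/RT = (0.401 × 1320) / (0.08206 × 427.15) = 15.10 mol
n(O2) = PV/RT = (1.71 × 377) / (0.08206 × 582) = 13.50 mol
For 15.10 mol H2, stoichiometry requires (1/2) × 15.10 = 7.550 mol O2; 13.50 mol is available, so H2 is limiting.
n(H2O) = (2/2) × 15.10 = 15.10 mol
m(H2O) = 15.10 × 18.02 = 272.1 g

272 g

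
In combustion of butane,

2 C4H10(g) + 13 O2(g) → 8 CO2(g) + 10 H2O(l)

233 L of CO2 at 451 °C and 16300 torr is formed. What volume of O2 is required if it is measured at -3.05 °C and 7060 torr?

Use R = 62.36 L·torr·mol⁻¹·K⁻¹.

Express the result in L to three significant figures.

n(CO2) = PV/RT = (16300 × 233) / (62.36 × 724.15) = 84.10 mol
n(O2) = (13/8) × 84.10 = 136.7 mol
V = nRT/P = 136.7 × 62.36 × 270.1 / 7060 = 326.1 L

326 L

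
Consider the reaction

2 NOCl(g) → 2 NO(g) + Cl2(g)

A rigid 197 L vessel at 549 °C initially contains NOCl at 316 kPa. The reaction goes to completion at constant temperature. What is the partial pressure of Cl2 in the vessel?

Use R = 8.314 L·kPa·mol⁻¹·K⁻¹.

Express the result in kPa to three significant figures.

158 kPa

n(NOCl)₀ = PV/RT = (316 × 197) / (8.314 × 822.15) = 9.107 mol
n(Cl2) = (1/2) × 9.107 = 4.553 mol
P(Cl2) = nRT/V = 4.553 × 8.314 × 822.15 / 197 = 158.0 kPa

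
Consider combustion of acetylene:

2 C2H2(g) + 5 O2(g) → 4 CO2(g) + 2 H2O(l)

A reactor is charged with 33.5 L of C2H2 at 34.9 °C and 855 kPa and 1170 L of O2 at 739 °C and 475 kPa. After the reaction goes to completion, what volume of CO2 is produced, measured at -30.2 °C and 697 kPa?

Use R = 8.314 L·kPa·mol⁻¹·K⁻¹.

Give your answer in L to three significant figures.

n(C2H2) = PV/RT = (855 × 33.5) / (8.314 × 308.05) = 11.18 mol
n(O2) = PV/RT = (475 × 1170) / (8.314 × 1012.15) = 66.04 mol
For 11.18 mol C2H2, stoichiometry requires (5/2) × 11.18 = 27.95 mol O2; 66.04 mol is available, so C2H2 is limiting.
n(CO2) = (4/2) × 11.18 = 22.36 mol
V(CO2) = nRT/P = 22.36 × 8.314 × 242.95 / 697 = 64.80 L

64.8 L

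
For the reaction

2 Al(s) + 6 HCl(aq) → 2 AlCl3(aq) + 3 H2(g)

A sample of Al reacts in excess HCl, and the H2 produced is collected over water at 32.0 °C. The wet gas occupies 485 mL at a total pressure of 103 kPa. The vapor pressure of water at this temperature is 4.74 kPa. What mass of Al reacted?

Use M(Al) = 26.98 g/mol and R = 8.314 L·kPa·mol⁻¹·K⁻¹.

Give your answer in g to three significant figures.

P(H2) = 103 − 4.74 = 98.26 kPa
n(H2) = PV/RT = (98.26 × 0.4850) / (8.314 × 305.15) = 0.01878 mol
n(Al) = (2/3) × 0.01878 = 0.01252 mol
m(Al) = 0.01252 × 26.98 = 0.3378 g

0.338 g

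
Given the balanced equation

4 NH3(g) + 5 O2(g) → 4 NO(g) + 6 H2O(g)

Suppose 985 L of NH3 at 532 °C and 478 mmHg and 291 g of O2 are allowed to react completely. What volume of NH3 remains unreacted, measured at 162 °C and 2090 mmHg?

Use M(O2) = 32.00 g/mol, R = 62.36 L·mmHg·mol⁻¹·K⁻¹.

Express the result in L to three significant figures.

27.3 L

n(NH3) = PV/RT = (478 × 985) / (62.36 × 805.15) = 9.377 mol
n(O2) = 291 / 32.00 = 9.094 mol
For 9.377 mol NH3, stoichiometry requires (5/4) × 9.377 = 11.72 mol O2; 9.094 mol is available, so O2 is limiting.
n(NH3) consumed = (4/5) × 9.094 = 7.275 mol; remaining = 9.377 − 7.275 = 2.102 mol
V(NH3) = nRT/P = 2.102 × 62.36 × 435.15 / 2090 = 27.29 L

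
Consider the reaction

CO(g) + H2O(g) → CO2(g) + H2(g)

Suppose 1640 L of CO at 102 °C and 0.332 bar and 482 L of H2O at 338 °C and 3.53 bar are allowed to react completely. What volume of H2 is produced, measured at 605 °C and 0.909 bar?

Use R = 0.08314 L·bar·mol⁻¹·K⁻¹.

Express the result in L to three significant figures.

1400 L

n(CO) = PV/RT = (0.332 × 1640) / (0.08314 × 375.15) = 17.46 mol
n(H2O) = PV/RT = (3.53 × 482) / (0.08314 × 611.15) = 33.49 mol
For 17.46 mol CO, stoichiometry requires (1/1) × 17.46 = 17.46 mol H2O; 33.49 mol is available, so CO is limiting.
n(H2) = (1/1) × 17.46 = 17.46 mol
V(H2) = nRT/P = 17.46 × 0.08314 × 878.15 / 0.909 = 1402 L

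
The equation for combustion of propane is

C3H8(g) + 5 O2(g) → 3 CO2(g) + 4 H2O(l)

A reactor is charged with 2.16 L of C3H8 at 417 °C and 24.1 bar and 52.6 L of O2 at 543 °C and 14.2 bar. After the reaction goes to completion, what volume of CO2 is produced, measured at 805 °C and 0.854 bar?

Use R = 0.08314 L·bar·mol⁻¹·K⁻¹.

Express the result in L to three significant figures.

286 L

n(C3H8) = PV/RT = (24.1 × 2.16) / (0.08314 × 690.15) = 0.9072 mol
n(O2) = PV/RT = (14.2 × 52.6) / (0.08314 × 816.15) = 11.01 mol
For 0.9072 mol C3H8, stoichiometry requires (5/1) × 0.9072 = 4.536 mol O2; 11.01 mol is available, so C3H8 is limiting.
n(CO2) = (3/1) × 0.9072 = 2.722 mol
V(CO2) = nRT/P = 2.722 × 0.08314 × 1078.15 / 0.854 = 285.7 L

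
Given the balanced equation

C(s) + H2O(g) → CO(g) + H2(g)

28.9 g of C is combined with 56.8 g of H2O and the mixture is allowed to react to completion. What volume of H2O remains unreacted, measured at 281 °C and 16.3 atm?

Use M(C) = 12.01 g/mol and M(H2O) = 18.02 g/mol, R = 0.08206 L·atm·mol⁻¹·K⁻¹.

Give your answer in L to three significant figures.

n(C) = 28.9 / 12.01 = 2.406 mol
n(H2O) = 56.8 / 18.02 = 3.152 mol
For 2.406 mol C, stoichiometry requires (1/1) × 2.406 = 2.406 mol H2O; 3.152 mol is available, so C is limiting.
n(H2O) consumed = (1/1) × 2.406 = 2.406 mol; remaining = 3.152 − 2.406 = 0.7460 mol
V(H2O) = nRT/P = 0.7460 × 0.08206 × 554.15 / 16.3 = 2.081 L

2.08 L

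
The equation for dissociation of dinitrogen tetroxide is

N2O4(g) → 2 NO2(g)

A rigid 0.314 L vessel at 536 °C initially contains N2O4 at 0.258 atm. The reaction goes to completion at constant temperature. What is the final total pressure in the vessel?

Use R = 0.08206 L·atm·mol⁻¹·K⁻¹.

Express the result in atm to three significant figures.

Rigid vessel, constant T ⇒ P scales with total gas moles (1 → 2).
P_final = (2/1) × 0.258 = 0.5160 atm

0.516 atm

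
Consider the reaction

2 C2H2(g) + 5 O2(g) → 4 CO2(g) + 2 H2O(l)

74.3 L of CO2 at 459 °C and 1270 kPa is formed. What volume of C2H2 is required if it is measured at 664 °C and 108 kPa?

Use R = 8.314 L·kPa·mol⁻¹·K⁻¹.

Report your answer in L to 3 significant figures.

559 L

n(CO2) = PV/RT = (1270 × 74.3) / (8.314 × 732.15) = 15.50 mol
n(C2H2) = (2/4) × 15.50 = 7.750 mol
V = nRT/P = 7.750 × 8.314 × 937.15 / 108 = 559.1 L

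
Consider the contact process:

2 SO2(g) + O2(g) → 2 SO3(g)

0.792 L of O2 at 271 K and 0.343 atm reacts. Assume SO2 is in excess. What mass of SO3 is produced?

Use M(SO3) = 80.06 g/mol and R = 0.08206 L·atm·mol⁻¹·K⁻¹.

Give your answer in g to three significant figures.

n(O2) = PV/RT = (0.343 × 0.792) / (0.08206 × 271) = 0.01222 mol
n(SO3) = (2/1) × 0.01222 = 0.02444 mol
m(SO3) = 0.02444 × 80.06 = 1.957 g

1.96 g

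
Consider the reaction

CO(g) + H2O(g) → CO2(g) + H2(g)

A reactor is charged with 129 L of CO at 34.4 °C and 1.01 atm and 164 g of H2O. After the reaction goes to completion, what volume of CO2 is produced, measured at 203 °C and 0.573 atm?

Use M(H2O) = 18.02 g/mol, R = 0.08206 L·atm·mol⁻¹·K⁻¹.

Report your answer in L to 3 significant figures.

n(CO) = PV/RT = (1.01 × 129) / (0.08206 × 307.55) = 5.163 mol
n(H2O) = 164 / 18.02 = 9.101 mol
For 5.163 mol CO, stoichiometry requires (1/1) × 5.163 = 5.163 mol H2O; 9.101 mol is available, so CO is limiting.
n(CO2) = (1/1) × 5.163 = 5.163 mol
V(CO2) = nRT/P = 5.163 × 0.08206 × 476.15 / 0.573 = 352.1 L

352 L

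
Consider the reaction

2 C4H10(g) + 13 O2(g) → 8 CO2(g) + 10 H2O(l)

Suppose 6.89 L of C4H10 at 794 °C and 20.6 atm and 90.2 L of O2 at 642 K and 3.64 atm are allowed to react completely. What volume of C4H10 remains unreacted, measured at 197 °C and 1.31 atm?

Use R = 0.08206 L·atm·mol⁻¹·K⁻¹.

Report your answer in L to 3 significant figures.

19.5 L

n(C4H10) = PV/RT = (20.6 × 6.89) / (0.08206 × 1067.15) = 1.621 mol
n(O2) = PV/RT = (3.64 × 90.2) / (0.08206 × 642) = 6.232 mol
For 1.621 mol C4H10, stoichiometry requires (13/2) × 1.621 = 10.54 mol O2; 6.232 mol is available, so O2 is limiting.
n(C4H10) consumed = (2/13) × 6.232 = 0.9588 mol; remaining = 1.621 − 0.9588 = 0.6622 mol
V(C4H10) = nRT/P = 0.6622 × 0.08206 × 470.15 / 1.31 = 19.50 L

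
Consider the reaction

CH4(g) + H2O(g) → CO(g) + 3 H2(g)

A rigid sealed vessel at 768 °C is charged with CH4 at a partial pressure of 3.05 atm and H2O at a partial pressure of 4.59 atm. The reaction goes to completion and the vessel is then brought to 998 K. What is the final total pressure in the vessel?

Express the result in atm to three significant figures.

13.2 atm

With V and T fixed, P_i ∝ n_i, so the mole ratios apply directly to partial pressures at 768 °C.
P(H2O) required for 3.05 atm of CH4 = (1/1) × 3.05 = 3.050 atm; available 4.59 atm, so CH4 is limiting.
P(H2O) remaining = 4.59 − (1/1) × 3.05 = 1.540 atm
P(gaseous products) = (1+3)/1 × 3.05 = 12.20 atm
P_total at 768 °C = 1.540 + 12.20 = 13.74 atm
Scaling to 998 K: P = 13.74 × 998/1041.15 = 13.17 atm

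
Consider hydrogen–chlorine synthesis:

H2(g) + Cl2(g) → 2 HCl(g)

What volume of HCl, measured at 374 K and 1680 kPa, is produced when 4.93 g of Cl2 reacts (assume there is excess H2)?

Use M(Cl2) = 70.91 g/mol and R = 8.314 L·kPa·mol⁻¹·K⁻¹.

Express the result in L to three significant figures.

0.257 L

n(Cl2) = 4.930 / 70.91 = 0.06952 mol
n(HCl) = (2/1) × 0.06952 = 0.1390 mol
V = nRT/P = 0.1390 × 8.314 × 374 / 1680 = 0.2573 L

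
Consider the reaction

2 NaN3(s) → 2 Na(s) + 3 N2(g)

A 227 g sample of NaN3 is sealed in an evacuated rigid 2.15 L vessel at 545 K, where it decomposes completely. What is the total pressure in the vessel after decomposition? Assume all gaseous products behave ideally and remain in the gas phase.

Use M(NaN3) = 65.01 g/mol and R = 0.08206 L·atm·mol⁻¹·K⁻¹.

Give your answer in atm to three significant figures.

n(NaN3) = 227 / 65.01 = 3.492 mol
n(gas produced) = (3/2) × 3.492 = 5.238 mol
P = nRT/V = 5.238 × 0.08206 × 545 / 2.15 = 109.0 atm

109 atm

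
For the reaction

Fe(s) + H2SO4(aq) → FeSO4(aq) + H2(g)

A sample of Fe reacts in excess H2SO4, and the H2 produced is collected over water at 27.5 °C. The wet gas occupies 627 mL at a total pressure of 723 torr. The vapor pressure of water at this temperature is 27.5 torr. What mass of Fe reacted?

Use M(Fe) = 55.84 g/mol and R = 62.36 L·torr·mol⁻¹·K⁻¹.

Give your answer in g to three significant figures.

1.30 g

P(H2) = 723 − 27.5 = 695.5 torr
n(H2) = PV/RT = (695.5 × 0.6270) / (62.36 × 300.65) = 0.02326 mol
n(Fe) = (1/1) × 0.02326 = 0.02326 mol
m(Fe) = 0.02326 × 55.84 = 1.299 g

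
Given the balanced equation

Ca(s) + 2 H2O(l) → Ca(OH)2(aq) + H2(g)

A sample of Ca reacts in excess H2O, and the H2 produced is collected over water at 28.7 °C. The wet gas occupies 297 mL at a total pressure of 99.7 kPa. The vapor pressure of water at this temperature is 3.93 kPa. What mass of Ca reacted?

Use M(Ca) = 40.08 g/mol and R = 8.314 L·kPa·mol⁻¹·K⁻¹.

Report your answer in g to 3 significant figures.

P(H2) = 99.7 − 3.93 = 95.77 kPa
n(H2) = PV/RT = (95.77 × 0.2970) / (8.314 × 301.85) = 0.01133 mol
n(Ca) = (1/1) × 0.01133 = 0.01133 mol
m(Ca) = 0.01133 × 40.08 = 0.4541 g

0.454 g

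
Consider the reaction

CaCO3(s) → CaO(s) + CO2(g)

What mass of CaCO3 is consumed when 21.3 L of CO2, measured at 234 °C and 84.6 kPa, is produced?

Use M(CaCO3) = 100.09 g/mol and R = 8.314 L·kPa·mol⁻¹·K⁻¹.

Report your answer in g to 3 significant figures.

42.8 g

n(CO2) = PV/RT = (84.6 × 21.3) / (8.314 × 507.15) = 0.4274 mol
n(CaCO3) = (1/1) × 0.4274 = 0.4274 mol
m(CaCO3) = 0.4274 × 100.09 = 42.78 g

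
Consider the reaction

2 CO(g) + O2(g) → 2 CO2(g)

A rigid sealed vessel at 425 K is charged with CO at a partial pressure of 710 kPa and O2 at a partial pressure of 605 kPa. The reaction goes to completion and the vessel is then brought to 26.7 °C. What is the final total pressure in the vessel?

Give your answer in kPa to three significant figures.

With V and T fixed, P_i ∝ n_i, so the mole ratios apply directly to partial pressures at 425 K.
P(O2) required for 710 kPa of CO = (1/2) × 710 = 355.0 kPa; available 605 kPa, so CO is limiting.
P(O2) remaining = 605 − (1/2) × 710 = 250.0 kPa
P(gaseous products) = (2)/2 × 710 = 710.0 kPa
P_total at 425 K = 250.0 + 710.0 = 960.0 kPa
Scaling to 26.7 °C: P = 960.0 × 299.85/425 = 677.3 kPa

677 kPa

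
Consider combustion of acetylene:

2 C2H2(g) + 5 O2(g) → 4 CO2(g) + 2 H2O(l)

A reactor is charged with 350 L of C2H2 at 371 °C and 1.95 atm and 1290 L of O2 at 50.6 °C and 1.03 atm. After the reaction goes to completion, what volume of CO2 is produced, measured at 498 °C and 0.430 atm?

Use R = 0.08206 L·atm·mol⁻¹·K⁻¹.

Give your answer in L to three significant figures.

n(C2H2) = PV/RT = (1.95 × 350) / (0.08206 × 644.15) = 12.91 mol
n(O2) = PV/RT = (1.03 × 1290) / (0.08206 × 323.75) = 50.01 mol
For 12.91 mol C2H2, stoichiometry requires (5/2) × 12.91 = 32.27 mol O2; 50.01 mol is available, so C2H2 is limiting.
n(CO2) = (4/2) × 12.91 = 25.82 mol
V(CO2) = nRT/P = 25.82 × 0.08206 × 771.15 / 0.430 = 3800 L

3800 L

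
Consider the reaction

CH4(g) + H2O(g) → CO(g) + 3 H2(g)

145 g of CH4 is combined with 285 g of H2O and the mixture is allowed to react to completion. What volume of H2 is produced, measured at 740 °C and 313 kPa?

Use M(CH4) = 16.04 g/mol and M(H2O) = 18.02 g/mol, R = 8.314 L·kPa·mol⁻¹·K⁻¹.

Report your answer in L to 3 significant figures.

n(CH4) = 145 / 16.04 = 9.040 mol
n(H2O) = 285 / 18.02 = 15.82 mol
For 9.040 mol CH4, stoichiometry requires (1/1) × 9.040 = 9.040 mol H2O; 15.82 mol is available, so CH4 is limiting.
n(H2) = (3/1) × 9.040 = 27.12 mol
V(H2) = nRT/P = 27.12 × 8.314 × 1013.15 / 313 = 729.8 L

730 L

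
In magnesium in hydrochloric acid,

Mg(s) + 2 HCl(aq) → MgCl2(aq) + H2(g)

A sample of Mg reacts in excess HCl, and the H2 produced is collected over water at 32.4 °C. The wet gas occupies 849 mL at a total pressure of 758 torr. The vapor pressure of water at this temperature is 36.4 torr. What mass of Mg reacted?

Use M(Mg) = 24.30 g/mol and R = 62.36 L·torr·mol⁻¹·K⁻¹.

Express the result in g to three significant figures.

P(H2) = 758 − 36.4 = 721.6 torr
n(H2) = PV/RT = (721.6 × 0.8490) / (62.36 × 305.55) = 0.03215 mol
n(Mg) = (1/1) × 0.03215 = 0.03215 mol
m(Mg) = 0.03215 × 24.30 = 0.7812 g

0.781 g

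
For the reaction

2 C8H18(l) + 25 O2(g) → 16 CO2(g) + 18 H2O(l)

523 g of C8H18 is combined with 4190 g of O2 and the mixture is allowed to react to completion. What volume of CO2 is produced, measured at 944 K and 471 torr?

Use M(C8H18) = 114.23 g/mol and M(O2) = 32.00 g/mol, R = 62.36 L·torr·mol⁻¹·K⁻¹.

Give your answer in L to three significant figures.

n(C8H18) = 523 / 114.23 = 4.578 mol
n(O2) = 4190 / 32.00 = 130.9 mol
For 4.578 mol C8H18, stoichiometry requires (25/2) × 4.578 = 57.23 mol O2; 130.9 mol is available, so C8H18 is limiting.
n(CO2) = (16/2) × 4.578 = 36.62 mol
V(CO2) = nRT/P = 36.62 × 62.36 × 944 / 471 = 4577 L

4580 L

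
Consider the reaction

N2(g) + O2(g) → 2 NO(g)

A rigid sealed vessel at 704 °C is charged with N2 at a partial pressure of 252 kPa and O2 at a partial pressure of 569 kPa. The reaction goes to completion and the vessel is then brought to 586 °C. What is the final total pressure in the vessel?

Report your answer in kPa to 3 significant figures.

Because the vessel is rigid and T is held at 704 °C, work the stoichiometry in partial pressures (P_i = n_iRT/V).
P(O2) required for 252 kPa of N2 = (1/1) × 252 = 252.0 kPa; available 569 kPa, so N2 is limiting.
P(O2) remaining = 569 − (1/1) × 252 = 317.0 kPa
P(gaseous products) = (2)/1 × 252 = 504.0 kPa
P_total at 704 °C = 317.0 + 504.0 = 821.0 kPa
Scaling to 586 °C: P = 821.0 × 859.15/977.15 = 721.9 kPa

722 kPa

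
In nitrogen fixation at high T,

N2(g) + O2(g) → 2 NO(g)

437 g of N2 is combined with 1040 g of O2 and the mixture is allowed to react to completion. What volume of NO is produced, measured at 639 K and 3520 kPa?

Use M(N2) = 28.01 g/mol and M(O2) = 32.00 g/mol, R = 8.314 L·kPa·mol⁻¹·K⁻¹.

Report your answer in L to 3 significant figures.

n(N2) = 437 / 28.01 = 15.60 mol
n(O2) = 1040 / 32.00 = 32.50 mol
For 15.60 mol N2, stoichiometry requires (1/1) × 15.60 = 15.60 mol O2; 32.50 mol is available, so N2 is limiting.
n(NO) = (2/1) × 15.60 = 31.20 mol
V(NO) = nRT/P = 31.20 × 8.314 × 639 / 3520 = 47.09 L

47.1 L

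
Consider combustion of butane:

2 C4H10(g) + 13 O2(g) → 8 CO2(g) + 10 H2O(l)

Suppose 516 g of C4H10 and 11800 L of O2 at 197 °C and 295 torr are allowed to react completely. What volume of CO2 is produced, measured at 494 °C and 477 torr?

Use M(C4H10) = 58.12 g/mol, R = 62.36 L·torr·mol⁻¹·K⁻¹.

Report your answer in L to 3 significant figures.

n(C4H10) = 516 / 58.12 = 8.878 mol
n(O2) = PV/RT = (295 × 11800) / (62.36 × 470.15) = 118.7 mol
For 8.878 mol C4H10, stoichiometry requires (13/2) × 8.878 = 57.71 mol O2; 118.7 mol is available, so C4H10 is limiting.
n(CO2) = (8/2) × 8.878 = 35.51 mol
V(CO2) = nRT/P = 35.51 × 62.36 × 767.15 / 477 = 3561 L

3560 L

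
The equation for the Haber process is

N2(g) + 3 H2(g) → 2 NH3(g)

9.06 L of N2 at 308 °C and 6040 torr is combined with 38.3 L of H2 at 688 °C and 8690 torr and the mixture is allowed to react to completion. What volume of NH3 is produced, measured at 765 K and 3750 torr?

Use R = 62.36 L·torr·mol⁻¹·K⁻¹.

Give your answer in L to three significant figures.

38.4 L

n(N2) = PV/RT = (6040 × 9.06) / (62.36 × 581.15) = 1.510 mol
n(H2) = PV/RT = (8690 × 38.3) / (62.36 × 961.15) = 5.553 mol
For 1.510 mol N2, stoichiometry requires (3/1) × 1.510 = 4.530 mol H2; 5.553 mol is available, so N2 is limiting.
n(NH3) = (2/1) × 1.510 = 3.020 mol
V(NH3) = nRT/P = 3.020 × 62.36 × 765 / 3750 = 38.42 L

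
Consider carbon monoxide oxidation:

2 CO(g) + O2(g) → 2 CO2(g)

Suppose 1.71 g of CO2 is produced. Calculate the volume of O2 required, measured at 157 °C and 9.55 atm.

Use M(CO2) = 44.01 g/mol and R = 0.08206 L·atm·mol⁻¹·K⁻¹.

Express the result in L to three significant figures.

n(CO2) = 1.710 / 44.01 = 0.03885 mol
n(O2) = (1/2) × 0.03885 = 0.01943 mol
V = nRT/P = 0.01943 × 0.08206 × 430.15 / 9.55 = 0.07182 L

0.0718 L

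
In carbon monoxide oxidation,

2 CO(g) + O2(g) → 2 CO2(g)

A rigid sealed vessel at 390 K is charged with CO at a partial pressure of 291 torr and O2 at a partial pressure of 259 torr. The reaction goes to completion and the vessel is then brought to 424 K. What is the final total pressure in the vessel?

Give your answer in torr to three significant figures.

440 torr

Because the vessel is rigid and T is held at 390 K, work the stoichiometry in partial pressures (P_i = n_iRT/V).
P(O2) required for 291 torr of CO = (1/2) × 291 = 145.5 torr; available 259 torr, so CO is limiting.
P(O2) remaining = 259 − (1/2) × 291 = 113.5 torr
P(gaseous products) = (2)/2 × 291 = 291.0 torr
P_total at 390 K = 113.5 + 291.0 = 404.5 torr
Scaling to 424 K: P = 404.5 × 424/390 = 439.8 torr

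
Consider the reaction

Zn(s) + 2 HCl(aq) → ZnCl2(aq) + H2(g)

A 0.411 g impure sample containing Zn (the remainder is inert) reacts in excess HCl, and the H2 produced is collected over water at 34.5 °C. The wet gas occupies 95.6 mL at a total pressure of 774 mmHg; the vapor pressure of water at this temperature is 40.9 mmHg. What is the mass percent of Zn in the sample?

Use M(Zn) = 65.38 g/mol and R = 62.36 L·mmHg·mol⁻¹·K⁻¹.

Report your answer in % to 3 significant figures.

P(H2) = 774 − 40.9 = 733.1 mmHg
n(H2) = PV/RT = (733.1 × 0.09560) / (62.36 × 307.65) = 0.003653 mol
n(Zn) = (1/1) × 0.003653 = 0.003653 mol
m(Zn) = 0.003653 × 65.38 = 0.2388 g
%Zn = 0.2388 / 0.411 × 100 = 58.10%

58.1 %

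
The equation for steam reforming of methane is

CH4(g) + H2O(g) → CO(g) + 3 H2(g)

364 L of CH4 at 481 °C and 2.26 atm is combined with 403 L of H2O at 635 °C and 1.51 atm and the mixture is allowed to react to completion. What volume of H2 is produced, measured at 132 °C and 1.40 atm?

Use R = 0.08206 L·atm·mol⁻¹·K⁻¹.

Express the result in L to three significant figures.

582 L

n(CH4) = PV/RT = (2.26 × 364) / (0.08206 × 754.15) = 13.29 mol
n(H2O) = PV/RT = (1.51 × 403) / (0.08206 × 908.15) = 8.166 mol
For 13.29 mol CH4, stoichiometry requires (1/1) × 13.29 = 13.29 mol H2O; 8.166 mol is available, so H2O is limiting.
n(H2) = (3/1) × 8.166 = 24.50 mol
V(H2) = nRT/P = 24.50 × 0.08206 × 405.15 / 1.40 = 581.8 L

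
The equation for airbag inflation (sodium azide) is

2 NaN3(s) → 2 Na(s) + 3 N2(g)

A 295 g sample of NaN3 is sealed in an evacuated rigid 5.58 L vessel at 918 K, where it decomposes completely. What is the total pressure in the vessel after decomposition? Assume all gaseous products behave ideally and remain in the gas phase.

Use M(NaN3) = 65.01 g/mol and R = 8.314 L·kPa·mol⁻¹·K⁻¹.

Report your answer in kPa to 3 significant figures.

n(NaN3) = 295 / 65.01 = 4.538 mol
n(gas produced) = (3/2) × 4.538 = 6.807 mol
P = nRT/V = 6.807 × 8.314 × 918 / 5.58 = 9311 kPa

9310 kPa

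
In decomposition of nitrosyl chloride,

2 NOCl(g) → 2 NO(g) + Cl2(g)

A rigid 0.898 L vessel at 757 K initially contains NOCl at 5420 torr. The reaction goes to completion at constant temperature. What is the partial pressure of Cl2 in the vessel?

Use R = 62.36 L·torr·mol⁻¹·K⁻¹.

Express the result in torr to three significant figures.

n(NOCl)₀ = PV/RT = (5420 × 0.898) / (62.36 × 757) = 0.1031 mol
n(Cl2) = (1/2) × 0.1031 = 0.05155 mol
P(Cl2) = nRT/V = 0.05155 × 62.36 × 757 / 0.898 = 2710 torr

2710 torr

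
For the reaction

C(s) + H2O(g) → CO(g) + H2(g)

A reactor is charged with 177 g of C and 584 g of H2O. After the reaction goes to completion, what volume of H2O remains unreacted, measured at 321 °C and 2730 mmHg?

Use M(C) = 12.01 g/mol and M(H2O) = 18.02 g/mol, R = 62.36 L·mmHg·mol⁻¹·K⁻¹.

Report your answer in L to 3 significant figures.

240 L

n(C) = 177 / 12.01 = 14.74 mol
n(H2O) = 584 / 18.02 = 32.41 mol
For 14.74 mol C, stoichiometry requires (1/1) × 14.74 = 14.74 mol H2O; 32.41 mol is available, so C is limiting.
n(H2O) consumed = (1/1) × 14.74 = 14.74 mol; remaining = 32.41 − 14.74 = 17.67 mol
V(H2O) = nRT/P = 17.67 × 62.36 × 594.15 / 2730 = 239.8 L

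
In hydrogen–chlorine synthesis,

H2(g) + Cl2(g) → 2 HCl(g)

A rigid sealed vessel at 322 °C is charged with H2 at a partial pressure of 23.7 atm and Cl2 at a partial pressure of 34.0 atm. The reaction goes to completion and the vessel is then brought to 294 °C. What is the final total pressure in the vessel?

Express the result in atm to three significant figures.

Because the vessel is rigid and T is held at 322 °C, work the stoichiometry in partial pressures (P_i = n_iRT/V).
P(Cl2) required for 23.7 atm of H2 = (1/1) × 23.7 = 23.70 atm; available 34.0 atm, so H2 is limiting.
P(Cl2) remaining = 34.0 − (1/1) × 23.7 = 10.30 atm
P(gaseous products) = (2)/1 × 23.7 = 47.40 atm
P_total at 322 °C = 10.30 + 47.40 = 57.70 atm
Scaling to 294 °C: P = 57.70 × 567.15/595.15 = 54.99 atm

55.0 atm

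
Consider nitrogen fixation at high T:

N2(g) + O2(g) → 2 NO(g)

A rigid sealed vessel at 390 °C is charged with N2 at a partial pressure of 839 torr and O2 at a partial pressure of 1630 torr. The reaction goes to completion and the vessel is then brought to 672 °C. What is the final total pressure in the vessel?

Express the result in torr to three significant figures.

3520 torr

With V and T fixed, P_i ∝ n_i, so the mole ratios apply directly to partial pressures at 390 °C.
P(O2) required for 839 torr of N2 = (1/1) × 839 = 839.0 torr; available 1630 torr, so N2 is limiting.
P(O2) remaining = 1630 − (1/1) × 839 = 791.0 torr
P(gaseous products) = (2)/1 × 839 = 1678 torr
P_total at 390 °C = 791.0 + 1678 = 2469 torr
Scaling to 672 °C: P = 2469 × 945.15/663.15 = 3519 torr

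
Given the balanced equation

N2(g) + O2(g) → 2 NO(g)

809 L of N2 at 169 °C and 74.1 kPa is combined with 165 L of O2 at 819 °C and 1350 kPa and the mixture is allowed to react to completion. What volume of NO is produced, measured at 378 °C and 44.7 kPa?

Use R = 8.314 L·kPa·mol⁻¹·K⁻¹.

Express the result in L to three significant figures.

n(N2) = PV/RT = (74.1 × 809) / (8.314 × 442.15) = 16.31 mol
n(O2) = PV/RT = (1350 × 165) / (8.314 × 1092.15) = 24.53 mol
For 16.31 mol N2, stoichiometry requires (1/1) × 16.31 = 16.31 mol O2; 24.53 mol is available, so N2 is limiting.
n(NO) = (2/1) × 16.31 = 32.62 mol
V(NO) = nRT/P = 32.62 × 8.314 × 651.15 / 44.7 = 3951 L

3950 L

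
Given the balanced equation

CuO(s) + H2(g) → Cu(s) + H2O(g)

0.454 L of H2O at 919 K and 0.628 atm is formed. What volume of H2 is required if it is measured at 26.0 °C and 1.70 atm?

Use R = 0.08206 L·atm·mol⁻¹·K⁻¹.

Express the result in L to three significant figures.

0.0546 L

n(H2O) = PV/RT = (0.628 × 0.454) / (0.08206 × 919) = 0.003781 mol
n(H2) = (1/1) × 0.003781 = 0.003781 mol
V = nRT/P = 0.003781 × 0.08206 × 299.15 / 1.70 = 0.05460 L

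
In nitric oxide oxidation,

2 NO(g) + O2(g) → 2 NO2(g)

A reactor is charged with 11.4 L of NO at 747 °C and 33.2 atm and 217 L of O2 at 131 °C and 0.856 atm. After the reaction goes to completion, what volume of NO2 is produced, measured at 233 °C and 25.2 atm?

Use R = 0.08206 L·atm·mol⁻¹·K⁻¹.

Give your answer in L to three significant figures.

7.45 L

n(NO) = PV/RT = (33.2 × 11.4) / (0.08206 × 1020.15) = 4.521 mol
n(O2) = PV/RT = (0.856 × 217) / (0.08206 × 404.15) = 5.601 mol
For 4.521 mol NO, stoichiometry requires (1/2) × 4.521 = 2.260 mol O2; 5.601 mol is available, so NO is limiting.
n(NO2) = (2/2) × 4.521 = 4.521 mol
V(NO2) = nRT/P = 4.521 × 0.08206 × 506.15 / 25.2 = 7.452 L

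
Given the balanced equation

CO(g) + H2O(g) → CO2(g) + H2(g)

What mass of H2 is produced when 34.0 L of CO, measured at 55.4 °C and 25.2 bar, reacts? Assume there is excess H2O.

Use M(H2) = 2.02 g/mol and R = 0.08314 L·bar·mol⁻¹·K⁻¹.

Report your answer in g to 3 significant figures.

n(CO) = PV/RT = (25.2 × 34.0) / (0.08314 × 328.55) = 31.37 mol
n(H2) = (1/1) × 31.37 = 31.37 mol
m(H2) = 31.37 × 2.02 = 63.37 g

63.4 g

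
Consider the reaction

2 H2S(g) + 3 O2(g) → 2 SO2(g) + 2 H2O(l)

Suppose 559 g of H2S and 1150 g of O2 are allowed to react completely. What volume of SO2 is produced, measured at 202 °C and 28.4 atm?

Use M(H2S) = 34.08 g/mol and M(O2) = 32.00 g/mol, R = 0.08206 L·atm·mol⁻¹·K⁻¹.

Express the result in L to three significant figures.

22.5 L

n(H2S) = 559 / 34.08 = 16.40 mol
n(O2) = 1150 / 32.00 = 35.94 mol
For 16.40 mol H2S, stoichiometry requires (3/2) × 16.40 = 24.60 mol O2; 35.94 mol is available, so H2S is limiting.
n(SO2) = (2/2) × 16.40 = 16.40 mol
V(SO2) = nRT/P = 16.40 × 0.08206 × 475.15 / 28.4 = 22.52 L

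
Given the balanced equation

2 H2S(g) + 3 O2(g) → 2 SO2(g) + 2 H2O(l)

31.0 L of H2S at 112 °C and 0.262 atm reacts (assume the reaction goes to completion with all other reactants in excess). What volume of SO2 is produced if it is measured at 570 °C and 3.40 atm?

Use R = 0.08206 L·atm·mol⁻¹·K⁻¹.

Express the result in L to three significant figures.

n(H2S) = PV/RT = (0.262 × 31.0) / (0.08206 × 385.15) = 0.2570 mol
n(SO2) = (2/2) × 0.2570 = 0.2570 mol
V = nRT/P = 0.2570 × 0.08206 × 843.15 / 3.40 = 5.230 L

5.23 L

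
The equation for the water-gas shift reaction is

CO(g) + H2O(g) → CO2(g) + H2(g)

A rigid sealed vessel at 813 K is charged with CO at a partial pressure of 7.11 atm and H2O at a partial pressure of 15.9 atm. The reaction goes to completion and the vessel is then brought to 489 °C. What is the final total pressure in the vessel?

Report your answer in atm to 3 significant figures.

With V and T fixed, P_i ∝ n_i, so the mole ratios apply directly to partial pressures at 813 K.
P(H2O) required for 7.11 atm of CO = (1/1) × 7.11 = 7.110 atm; available 15.9 atm, so CO is limiting.
P(H2O) remaining = 15.9 − (1/1) × 7.11 = 8.790 atm
P(gaseous products) = (1+1)/1 × 7.11 = 14.22 atm
P_total at 813 K = 8.790 + 14.22 = 23.01 atm
Scaling to 489 °C: P = 23.01 × 762.15/813 = 21.57 atm

21.6 atm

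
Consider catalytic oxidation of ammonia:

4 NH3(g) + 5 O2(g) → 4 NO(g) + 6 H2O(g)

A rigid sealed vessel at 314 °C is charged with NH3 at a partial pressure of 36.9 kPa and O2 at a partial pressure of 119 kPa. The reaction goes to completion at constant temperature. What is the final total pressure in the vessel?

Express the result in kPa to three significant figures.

165 kPa

With V and T fixed, P_i ∝ n_i, so the mole ratios apply directly to partial pressures at 314 °C.
P(O2) required for 36.9 kPa of NH3 = (5/4) × 36.9 = 46.12 kPa; available 119 kPa, so NH3 is limiting.
P(O2) remaining = 119 − (5/4) × 36.9 = 72.88 kPa
P(gaseous products) = (4+6)/4 × 36.9 = 92.25 kPa
P_total at 314 °C = 72.88 + 92.25 = 165.1 kPa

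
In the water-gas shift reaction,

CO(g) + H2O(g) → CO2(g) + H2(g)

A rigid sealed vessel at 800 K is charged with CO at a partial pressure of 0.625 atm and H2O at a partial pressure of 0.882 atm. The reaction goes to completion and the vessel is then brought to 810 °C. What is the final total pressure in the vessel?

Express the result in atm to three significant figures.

Because the vessel is rigid and T is held at 800 K, work the stoichiometry in partial pressures (P_i = n_iRT/V).
P(H2O) required for 0.625 atm of CO = (1/1) × 0.625 = 0.6250 atm; available 0.882 atm, so CO is limiting.
P(H2O) remaining = 0.882 − (1/1) × 0.625 = 0.2570 atm
P(gaseous products) = (1+1)/1 × 0.625 = 1.250 atm
P_total at 800 K = 0.2570 + 1.250 = 1.507 atm
Scaling to 810 °C: P = 1.507 × 1083.15/800 = 2.040 atm

2.04 atm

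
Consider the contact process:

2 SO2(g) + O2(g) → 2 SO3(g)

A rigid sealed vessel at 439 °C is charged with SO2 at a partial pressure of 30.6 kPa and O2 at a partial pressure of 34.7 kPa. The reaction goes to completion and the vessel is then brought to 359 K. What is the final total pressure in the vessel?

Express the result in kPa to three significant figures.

25.2 kPa

Because the vessel is rigid and T is held at 439 °C, work the stoichiometry in partial pressures (P_i = n_iRT/V).
P(O2) required for 30.6 kPa of SO2 = (1/2) × 30.6 = 15.30 kPa; available 34.7 kPa, so SO2 is limiting.
P(O2) remaining = 34.7 − (1/2) × 30.6 = 19.40 kPa
P(gaseous products) = (2)/2 × 30.6 = 30.60 kPa
P_total at 439 °C = 19.40 + 30.60 = 50.00 kPa
Scaling to 359 K: P = 50.00 × 359/712.15 = 25.21 kPa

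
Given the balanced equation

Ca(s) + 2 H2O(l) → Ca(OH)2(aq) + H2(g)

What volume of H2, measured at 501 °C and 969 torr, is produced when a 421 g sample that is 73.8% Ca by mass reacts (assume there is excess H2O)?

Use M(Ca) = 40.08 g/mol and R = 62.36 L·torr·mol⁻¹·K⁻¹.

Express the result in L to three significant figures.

386 L

mass of Ca = 421 × 73.8/100 = 310.7 g
n(Ca) = 310.7 / 40.08 = 7.752 mol
n(H2) = (1/1) × 7.752 = 7.752 mol
V = nRT/P = 7.752 × 62.36 × 774.15 / 969 = 386.2 L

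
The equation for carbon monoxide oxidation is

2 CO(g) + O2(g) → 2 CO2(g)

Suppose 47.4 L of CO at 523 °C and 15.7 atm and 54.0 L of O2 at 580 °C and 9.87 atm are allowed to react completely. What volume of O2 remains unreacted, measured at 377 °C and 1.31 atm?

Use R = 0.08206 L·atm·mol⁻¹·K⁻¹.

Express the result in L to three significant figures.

78.1 L

n(CO) = PV/RT = (15.7 × 47.4) / (0.08206 × 796.15) = 11.39 mol
n(O2) = PV/RT = (9.87 × 54.0) / (0.08206 × 853.15) = 7.613 mol
For 11.39 mol CO, stoichiometry requires (1/2) × 11.39 = 5.695 mol O2; 7.613 mol is available, so CO is limiting.
n(O2) consumed = (1/2) × 11.39 = 5.695 mol; remaining = 7.613 − 5.695 = 1.918 mol
V(O2) = nRT/P = 1.918 × 0.08206 × 650.15 / 1.31 = 78.11 L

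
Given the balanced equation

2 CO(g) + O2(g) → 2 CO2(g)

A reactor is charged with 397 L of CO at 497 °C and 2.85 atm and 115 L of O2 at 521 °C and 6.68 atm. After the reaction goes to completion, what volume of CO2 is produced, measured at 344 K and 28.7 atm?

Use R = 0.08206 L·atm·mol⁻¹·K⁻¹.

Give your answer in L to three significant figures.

n(CO) = PV/RT = (2.85 × 397) / (0.08206 × 770.15) = 17.90 mol
n(O2) = PV/RT = (6.68 × 115) / (0.08206 × 794.15) = 11.79 mol
For 17.90 mol CO, stoichiometry requires (1/2) × 17.90 = 8.950 mol O2; 11.79 mol is available, so CO is limiting.
n(CO2) = (2/2) × 17.90 = 17.90 mol
V(CO2) = nRT/P = 17.90 × 0.08206 × 344 / 28.7 = 17.61 L

17.6 L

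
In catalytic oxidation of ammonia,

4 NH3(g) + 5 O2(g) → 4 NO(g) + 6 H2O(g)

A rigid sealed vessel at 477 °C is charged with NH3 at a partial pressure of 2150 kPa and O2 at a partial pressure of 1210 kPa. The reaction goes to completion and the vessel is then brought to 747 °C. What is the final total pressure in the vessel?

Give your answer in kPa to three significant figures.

4900 kPa

Because the vessel is rigid and T is held at 477 °C, work the stoichiometry in partial pressures (P_i = n_iRT/V).
P(O2) required for 2150 kPa of NH3 = (5/4) × 2150 = 2688 kPa; available 1210 kPa, so O2 is limiting.
P(NH3) remaining = 2150 − (4/5) × 1210 = 1182 kPa
P(gaseous products) = (4+6)/5 × 1210 = 2420 kPa
P_total at 477 °C = 1182 + 2420 = 3602 kPa
Scaling to 747 °C: P = 3602 × 1020.15/750.15 = 4898 kPa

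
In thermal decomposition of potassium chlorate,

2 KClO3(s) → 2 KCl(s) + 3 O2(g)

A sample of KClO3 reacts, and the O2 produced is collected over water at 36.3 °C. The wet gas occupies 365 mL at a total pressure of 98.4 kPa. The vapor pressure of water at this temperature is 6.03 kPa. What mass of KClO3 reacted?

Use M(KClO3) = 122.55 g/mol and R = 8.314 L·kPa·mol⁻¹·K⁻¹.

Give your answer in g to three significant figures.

1.07 g

P(O2) = 98.4 − 6.03 = 92.37 kPa
n(O2) = PV/RT = (92.37 × 0.3650) / (8.314 × 309.45) = 0.01310 mol
n(KClO3) = (2/3) × 0.01310 = 0.008733 mol
m(KClO3) = 0.008733 × 122.55 = 1.070 g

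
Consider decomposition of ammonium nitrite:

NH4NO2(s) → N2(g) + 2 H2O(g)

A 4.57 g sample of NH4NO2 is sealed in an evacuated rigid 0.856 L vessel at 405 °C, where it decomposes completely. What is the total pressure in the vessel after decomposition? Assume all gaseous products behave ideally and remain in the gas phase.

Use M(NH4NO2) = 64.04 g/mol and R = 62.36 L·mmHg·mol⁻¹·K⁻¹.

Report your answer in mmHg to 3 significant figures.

n(NH4NO2) = 4.57 / 64.04 = 0.07136 mol
n(gas produced) = (3/1) × 0.07136 = 0.2141 mol
P = nRT/V = 0.2141 × 62.36 × 678.15 / 0.856 = 10580 mmHg

10600 mmHg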